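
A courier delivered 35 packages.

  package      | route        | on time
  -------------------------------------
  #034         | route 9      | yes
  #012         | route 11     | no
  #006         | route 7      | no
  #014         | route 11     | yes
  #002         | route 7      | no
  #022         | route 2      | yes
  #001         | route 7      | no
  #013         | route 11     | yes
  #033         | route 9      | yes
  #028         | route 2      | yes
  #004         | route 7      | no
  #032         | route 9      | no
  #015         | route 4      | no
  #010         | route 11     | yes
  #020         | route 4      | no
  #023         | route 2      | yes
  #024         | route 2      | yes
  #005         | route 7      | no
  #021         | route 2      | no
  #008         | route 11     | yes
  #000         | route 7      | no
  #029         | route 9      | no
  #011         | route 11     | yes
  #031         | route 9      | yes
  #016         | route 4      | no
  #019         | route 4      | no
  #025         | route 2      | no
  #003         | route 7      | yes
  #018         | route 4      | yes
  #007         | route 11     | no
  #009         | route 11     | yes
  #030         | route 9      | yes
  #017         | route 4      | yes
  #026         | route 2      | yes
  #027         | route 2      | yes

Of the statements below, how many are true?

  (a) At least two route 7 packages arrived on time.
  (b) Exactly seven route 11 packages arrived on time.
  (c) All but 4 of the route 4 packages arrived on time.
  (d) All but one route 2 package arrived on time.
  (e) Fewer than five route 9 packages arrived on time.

(a) route 7: |A| = 7, |A ∩ B| = 1; needs |A ∩ B| ≥ 2 — false.
(b) route 11: |A| = 8, |A ∩ B| = 6; needs |A ∩ B| = 7 — false.
(c) route 4: |A| = 6, |A ∩ B| = 2; needs |A ∖ B| = 4 — true.
(d) route 2: |A| = 8, |A ∩ B| = 6; needs |A ∖ B| = 1 — false.
(e) route 9: |A| = 6, |A ∩ B| = 4; needs |A ∩ B| < 5 — true.

2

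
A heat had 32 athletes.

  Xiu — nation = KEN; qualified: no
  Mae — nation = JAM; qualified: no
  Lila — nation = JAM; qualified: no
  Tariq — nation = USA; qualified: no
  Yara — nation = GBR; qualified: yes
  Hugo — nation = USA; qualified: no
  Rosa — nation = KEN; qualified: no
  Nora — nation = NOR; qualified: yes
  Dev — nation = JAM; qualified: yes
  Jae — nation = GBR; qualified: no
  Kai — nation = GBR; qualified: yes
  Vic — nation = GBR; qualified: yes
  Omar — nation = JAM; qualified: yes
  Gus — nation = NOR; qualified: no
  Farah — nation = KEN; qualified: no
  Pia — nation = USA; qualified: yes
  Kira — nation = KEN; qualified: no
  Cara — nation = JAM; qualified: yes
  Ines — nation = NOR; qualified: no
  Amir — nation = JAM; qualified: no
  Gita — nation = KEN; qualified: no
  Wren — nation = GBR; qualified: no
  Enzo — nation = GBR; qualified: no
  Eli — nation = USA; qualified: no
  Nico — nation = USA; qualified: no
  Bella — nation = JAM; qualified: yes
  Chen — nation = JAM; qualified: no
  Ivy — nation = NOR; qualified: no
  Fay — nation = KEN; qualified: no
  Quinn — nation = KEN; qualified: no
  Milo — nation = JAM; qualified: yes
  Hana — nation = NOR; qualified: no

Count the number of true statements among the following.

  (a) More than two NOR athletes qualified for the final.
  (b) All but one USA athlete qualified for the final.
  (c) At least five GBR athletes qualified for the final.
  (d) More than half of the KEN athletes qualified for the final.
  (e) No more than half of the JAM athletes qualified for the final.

(a) NOR: |A| = 5, |A ∩ B| = 1; needs |A ∩ B| > 2 — false.
(b) USA: |A| = 5, |A ∩ B| = 1; needs |A ∖ B| = 1 — false.
(c) GBR: |A| = 6, |A ∩ B| = 3; needs |A ∩ B| ≥ 5 — false.
(d) KEN: |A| = 7, |A ∩ B| = 0; needs |A ∩ B| > |A ∖ B| — false.
(e) JAM: |A| = 9, |A ∩ B| = 5; needs |A ∩ B| ≤ |A ∖ B| — false.

0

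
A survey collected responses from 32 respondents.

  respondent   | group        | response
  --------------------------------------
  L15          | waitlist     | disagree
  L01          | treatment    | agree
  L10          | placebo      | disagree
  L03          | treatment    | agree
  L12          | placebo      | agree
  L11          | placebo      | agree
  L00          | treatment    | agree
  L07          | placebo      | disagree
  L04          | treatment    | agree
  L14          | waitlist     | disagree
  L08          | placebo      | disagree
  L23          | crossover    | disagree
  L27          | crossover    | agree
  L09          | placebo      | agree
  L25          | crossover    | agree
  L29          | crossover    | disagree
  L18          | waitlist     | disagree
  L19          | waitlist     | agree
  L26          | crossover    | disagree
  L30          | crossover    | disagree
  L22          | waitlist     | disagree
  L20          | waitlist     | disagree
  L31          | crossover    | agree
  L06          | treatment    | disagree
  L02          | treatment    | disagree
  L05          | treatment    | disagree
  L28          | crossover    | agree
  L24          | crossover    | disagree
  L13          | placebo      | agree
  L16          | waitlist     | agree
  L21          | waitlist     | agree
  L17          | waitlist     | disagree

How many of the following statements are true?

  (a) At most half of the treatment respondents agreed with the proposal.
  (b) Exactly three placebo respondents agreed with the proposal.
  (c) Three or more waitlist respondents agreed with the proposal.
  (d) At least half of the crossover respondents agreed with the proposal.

1

(a) treatment: |A| = 7, |A ∩ B| = 4; needs |A ∩ B| ≤ |A ∖ B| — false.
(b) placebo: |A| = 7, |A ∩ B| = 4; needs |A ∩ B| = 3 — false.
(c) waitlist: |A| = 9, |A ∩ B| = 3; needs |A ∩ B| ≥ 3 — true.
(d) crossover: |A| = 9, |A ∩ B| = 4; needs |A ∩ B| ≥ |A ∖ B| — false.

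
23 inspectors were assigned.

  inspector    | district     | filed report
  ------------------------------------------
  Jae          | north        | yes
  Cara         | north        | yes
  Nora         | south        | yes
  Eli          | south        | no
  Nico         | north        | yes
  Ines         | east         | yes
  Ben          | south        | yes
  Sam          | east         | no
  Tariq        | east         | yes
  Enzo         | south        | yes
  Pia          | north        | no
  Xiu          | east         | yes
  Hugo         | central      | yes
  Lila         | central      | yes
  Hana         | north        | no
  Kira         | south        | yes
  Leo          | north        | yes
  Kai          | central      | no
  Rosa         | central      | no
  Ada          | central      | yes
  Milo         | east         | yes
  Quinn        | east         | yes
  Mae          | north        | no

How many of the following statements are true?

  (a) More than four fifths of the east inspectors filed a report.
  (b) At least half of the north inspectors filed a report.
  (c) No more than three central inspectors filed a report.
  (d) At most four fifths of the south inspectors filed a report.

4

(a) east: |A| = 6, |A ∩ B| = 5; needs |A ∩ B| / |A| > 4/5 — true.
(b) north: |A| = 7, |A ∩ B| = 4; needs |A ∩ B| ≥ |A ∖ B| — true.
(c) central: |A| = 5, |A ∩ B| = 3; needs |A ∩ B| ≤ 3 — true.
(d) south: |A| = 5, |A ∩ B| = 4; needs |A ∩ B| / |A| ≤ 4/5 — true.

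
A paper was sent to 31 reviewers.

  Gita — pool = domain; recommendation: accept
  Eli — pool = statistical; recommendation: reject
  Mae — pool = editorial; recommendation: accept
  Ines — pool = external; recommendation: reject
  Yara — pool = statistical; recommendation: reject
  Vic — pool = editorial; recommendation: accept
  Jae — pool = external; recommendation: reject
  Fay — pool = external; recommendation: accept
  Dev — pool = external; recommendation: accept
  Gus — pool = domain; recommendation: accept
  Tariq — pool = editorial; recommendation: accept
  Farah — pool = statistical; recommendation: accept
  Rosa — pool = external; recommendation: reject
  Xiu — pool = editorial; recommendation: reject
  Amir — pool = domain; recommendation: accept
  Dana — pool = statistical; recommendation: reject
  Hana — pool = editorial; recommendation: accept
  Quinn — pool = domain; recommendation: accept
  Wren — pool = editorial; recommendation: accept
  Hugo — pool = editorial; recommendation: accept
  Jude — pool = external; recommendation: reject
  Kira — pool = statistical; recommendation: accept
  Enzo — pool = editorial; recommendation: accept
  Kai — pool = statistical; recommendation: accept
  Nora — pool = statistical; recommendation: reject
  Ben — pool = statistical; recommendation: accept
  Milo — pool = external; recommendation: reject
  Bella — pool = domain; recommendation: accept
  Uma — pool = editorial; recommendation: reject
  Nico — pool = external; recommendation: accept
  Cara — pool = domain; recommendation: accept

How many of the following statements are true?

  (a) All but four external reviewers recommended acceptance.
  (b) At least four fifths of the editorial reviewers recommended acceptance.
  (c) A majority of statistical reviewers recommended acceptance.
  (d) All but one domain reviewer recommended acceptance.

0

(a) external: |A| = 8, |A ∩ B| = 3; needs |A ∖ B| = 4 — false.
(b) editorial: |A| = 9, |A ∩ B| = 7; needs |A ∩ B| / |A| ≥ 4/5 — false.
(c) statistical: |A| = 8, |A ∩ B| = 4; needs |A ∩ B| > |A ∖ B| — false.
(d) domain: |A| = 6, |A ∩ B| = 6; needs |A ∖ B| = 1 — false.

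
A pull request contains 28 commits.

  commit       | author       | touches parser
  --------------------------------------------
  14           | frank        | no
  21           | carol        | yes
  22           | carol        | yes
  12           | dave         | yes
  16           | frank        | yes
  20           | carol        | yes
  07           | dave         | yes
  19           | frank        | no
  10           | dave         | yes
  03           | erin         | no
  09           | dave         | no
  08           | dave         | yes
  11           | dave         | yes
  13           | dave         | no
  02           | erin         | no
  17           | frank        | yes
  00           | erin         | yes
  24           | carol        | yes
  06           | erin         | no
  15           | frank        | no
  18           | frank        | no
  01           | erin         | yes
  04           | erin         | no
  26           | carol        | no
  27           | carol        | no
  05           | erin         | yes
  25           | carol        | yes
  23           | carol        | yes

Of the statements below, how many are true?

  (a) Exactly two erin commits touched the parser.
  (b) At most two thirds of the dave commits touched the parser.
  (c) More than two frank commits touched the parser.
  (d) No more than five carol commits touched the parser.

(a) erin: |A| = 7, |A ∩ B| = 3; needs |A ∩ B| = 2 — false.
(b) dave: |A| = 7, |A ∩ B| = 5; needs |A ∩ B| / |A| ≤ 2/3 — false.
(c) frank: |A| = 6, |A ∩ B| = 2; needs |A ∩ B| > 2 — false.
(d) carol: |A| = 8, |A ∩ B| = 6; needs |A ∩ B| ≤ 5 — false.

0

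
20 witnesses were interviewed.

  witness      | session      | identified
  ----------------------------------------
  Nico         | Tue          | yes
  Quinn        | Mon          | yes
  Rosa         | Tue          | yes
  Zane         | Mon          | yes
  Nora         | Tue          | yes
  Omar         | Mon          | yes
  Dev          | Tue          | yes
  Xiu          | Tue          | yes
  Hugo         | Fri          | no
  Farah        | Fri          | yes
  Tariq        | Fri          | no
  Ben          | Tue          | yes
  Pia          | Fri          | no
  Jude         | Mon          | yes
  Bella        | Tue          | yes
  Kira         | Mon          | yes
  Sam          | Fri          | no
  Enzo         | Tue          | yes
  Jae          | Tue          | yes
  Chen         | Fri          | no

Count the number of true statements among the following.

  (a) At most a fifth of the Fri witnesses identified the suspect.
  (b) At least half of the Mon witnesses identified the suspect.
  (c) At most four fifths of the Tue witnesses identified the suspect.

2

(a) Fri: |A| = 6, |A ∩ B| = 1; needs |A ∩ B| / |A| ≤ 1/5 — true.
(b) Mon: |A| = 5, |A ∩ B| = 5; needs |A ∩ B| ≥ |A ∖ B| — true.
(c) Tue: |A| = 9, |A ∩ B| = 9; needs |A ∩ B| / |A| ≤ 4/5 — false.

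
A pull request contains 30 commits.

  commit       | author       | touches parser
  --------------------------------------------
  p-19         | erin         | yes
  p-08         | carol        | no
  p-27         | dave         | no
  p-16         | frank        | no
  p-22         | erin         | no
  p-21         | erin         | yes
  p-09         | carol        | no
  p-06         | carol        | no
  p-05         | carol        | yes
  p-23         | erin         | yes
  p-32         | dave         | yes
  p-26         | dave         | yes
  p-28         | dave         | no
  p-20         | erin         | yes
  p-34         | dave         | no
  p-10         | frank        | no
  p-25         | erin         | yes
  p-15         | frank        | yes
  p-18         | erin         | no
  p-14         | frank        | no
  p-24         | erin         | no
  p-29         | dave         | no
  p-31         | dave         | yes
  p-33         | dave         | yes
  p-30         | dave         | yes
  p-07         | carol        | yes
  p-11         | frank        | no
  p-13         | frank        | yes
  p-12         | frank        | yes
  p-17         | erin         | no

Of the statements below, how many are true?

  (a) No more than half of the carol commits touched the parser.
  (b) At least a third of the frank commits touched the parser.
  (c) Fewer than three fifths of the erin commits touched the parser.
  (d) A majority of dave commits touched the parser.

(a) carol: |A| = 5, |A ∩ B| = 2; needs |A ∩ B| ≤ |A ∖ B| — true.
(b) frank: |A| = 7, |A ∩ B| = 3; needs |A ∩ B| / |A| ≥ 1/3 — true.
(c) erin: |A| = 9, |A ∩ B| = 5; needs |A ∩ B| / |A| < 3/5 — true.
(d) dave: |A| = 9, |A ∩ B| = 5; needs |A ∩ B| > |A ∖ B| — true.

4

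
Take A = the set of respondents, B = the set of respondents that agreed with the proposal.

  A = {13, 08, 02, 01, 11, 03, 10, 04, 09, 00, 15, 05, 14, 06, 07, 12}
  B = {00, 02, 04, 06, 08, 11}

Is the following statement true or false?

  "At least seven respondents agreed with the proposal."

False

The determiner here denotes the relation: |A ∩ B| ≥ 7.
|A| = 16, |A ∩ B| = 6, |A ∖ B| = 10.
|A ∩ B| = 6, so the statement is false.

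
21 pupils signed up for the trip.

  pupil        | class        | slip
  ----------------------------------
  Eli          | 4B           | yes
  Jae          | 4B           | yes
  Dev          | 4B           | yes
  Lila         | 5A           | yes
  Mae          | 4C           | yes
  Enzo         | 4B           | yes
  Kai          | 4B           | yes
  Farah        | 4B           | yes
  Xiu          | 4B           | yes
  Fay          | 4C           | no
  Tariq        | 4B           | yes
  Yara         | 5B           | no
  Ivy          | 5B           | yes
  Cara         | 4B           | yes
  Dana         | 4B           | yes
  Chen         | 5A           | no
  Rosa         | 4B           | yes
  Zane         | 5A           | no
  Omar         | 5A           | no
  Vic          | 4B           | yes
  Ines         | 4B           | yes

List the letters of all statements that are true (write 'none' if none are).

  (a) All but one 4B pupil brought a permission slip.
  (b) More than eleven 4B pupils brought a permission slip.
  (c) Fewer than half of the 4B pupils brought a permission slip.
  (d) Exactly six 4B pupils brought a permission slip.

|A| = 13, |A ∩ B| = 13, |A ∖ B| = 0.
(a) |A ∖ B| = 1: fails.
(b) |A ∩ B| > 11: holds.
(c) |A ∩ B| < |A ∖ B|: fails.
(d) |A ∩ B| = 6: fails.

(b)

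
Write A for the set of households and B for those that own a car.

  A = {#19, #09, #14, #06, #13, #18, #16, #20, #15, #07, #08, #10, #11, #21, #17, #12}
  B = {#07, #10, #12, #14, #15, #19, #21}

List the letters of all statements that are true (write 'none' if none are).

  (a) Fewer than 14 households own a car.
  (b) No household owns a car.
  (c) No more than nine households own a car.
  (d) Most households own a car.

|A| = 16, |A ∩ B| = 7, |A ∖ B| = 9.
(a) |A ∩ B| < 14: holds.
(b) A ∩ B = ∅ (|A ∩ B| = 0): fails.
(c) |A ∩ B| ≤ 9: holds.
(d) |A ∩ B| > |A ∖ B|: fails.

(a), (c)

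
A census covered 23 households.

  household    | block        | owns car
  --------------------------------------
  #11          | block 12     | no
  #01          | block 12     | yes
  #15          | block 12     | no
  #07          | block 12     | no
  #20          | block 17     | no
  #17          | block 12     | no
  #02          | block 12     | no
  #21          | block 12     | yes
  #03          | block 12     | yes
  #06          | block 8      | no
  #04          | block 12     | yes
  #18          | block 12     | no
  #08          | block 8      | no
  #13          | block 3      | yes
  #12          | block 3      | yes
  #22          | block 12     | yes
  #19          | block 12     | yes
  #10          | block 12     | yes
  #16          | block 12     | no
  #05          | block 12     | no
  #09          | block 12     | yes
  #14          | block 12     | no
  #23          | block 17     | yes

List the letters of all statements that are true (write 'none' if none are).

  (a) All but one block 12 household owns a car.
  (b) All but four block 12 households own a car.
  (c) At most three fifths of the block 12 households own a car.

|A| = 17, |A ∩ B| = 8, |A ∖ B| = 9.
(a) |A ∖ B| = 1: fails.
(b) |A ∖ B| = 4: fails.
(c) |A ∩ B| / |A| ≤ 3/5: holds.

(c)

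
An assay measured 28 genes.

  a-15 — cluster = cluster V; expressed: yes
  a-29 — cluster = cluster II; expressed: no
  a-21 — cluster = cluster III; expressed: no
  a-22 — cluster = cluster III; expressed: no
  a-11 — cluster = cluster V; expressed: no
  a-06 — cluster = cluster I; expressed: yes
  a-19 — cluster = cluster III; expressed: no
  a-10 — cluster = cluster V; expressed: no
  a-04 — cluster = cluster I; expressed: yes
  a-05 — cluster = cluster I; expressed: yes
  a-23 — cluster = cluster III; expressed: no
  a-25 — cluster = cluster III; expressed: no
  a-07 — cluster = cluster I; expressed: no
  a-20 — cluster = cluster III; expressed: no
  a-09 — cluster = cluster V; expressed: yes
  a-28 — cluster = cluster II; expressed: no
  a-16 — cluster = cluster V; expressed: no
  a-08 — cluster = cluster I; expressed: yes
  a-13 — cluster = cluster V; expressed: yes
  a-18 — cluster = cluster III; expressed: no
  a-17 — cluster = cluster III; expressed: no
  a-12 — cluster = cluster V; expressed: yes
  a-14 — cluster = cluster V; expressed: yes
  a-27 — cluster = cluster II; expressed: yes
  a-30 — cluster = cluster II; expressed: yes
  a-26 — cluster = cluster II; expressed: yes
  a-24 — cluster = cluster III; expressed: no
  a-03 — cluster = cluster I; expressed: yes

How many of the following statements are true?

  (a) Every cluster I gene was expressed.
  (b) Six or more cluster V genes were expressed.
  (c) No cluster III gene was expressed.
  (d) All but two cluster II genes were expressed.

2

(a) cluster I: |A| = 6, |A ∩ B| = 5; needs A ⊆ B, i.e. every element of A is in B (|A ∖ B| = 0) — false.
(b) cluster V: |A| = 8, |A ∩ B| = 5; needs |A ∩ B| ≥ 6 — false.
(c) cluster III: |A| = 9, |A ∩ B| = 0; needs A ∩ B = ∅ (|A ∩ B| = 0) — true.
(d) cluster II: |A| = 5, |A ∩ B| = 3; needs |A ∖ B| = 2 — true.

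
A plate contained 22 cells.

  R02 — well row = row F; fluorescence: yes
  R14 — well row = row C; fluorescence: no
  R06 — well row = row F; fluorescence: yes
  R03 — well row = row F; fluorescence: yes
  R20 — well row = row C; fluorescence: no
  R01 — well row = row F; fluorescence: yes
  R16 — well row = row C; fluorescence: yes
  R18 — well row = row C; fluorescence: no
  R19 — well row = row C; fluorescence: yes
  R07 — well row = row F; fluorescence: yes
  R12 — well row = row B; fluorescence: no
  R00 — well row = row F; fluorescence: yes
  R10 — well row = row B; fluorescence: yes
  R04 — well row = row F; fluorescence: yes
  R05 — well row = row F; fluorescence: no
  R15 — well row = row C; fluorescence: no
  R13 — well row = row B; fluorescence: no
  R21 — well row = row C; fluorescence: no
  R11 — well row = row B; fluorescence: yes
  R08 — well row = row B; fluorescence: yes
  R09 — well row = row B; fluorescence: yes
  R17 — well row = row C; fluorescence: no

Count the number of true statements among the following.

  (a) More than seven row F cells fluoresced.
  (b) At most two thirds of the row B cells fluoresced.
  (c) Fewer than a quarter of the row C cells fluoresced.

(a) row F: |A| = 8, |A ∩ B| = 7; needs |A ∩ B| > 7 — false.
(b) row B: |A| = 6, |A ∩ B| = 4; needs |A ∩ B| / |A| ≤ 2/3 — true.
(c) row C: |A| = 8, |A ∩ B| = 2; needs |A ∩ B| / |A| < 1/4 — false.

1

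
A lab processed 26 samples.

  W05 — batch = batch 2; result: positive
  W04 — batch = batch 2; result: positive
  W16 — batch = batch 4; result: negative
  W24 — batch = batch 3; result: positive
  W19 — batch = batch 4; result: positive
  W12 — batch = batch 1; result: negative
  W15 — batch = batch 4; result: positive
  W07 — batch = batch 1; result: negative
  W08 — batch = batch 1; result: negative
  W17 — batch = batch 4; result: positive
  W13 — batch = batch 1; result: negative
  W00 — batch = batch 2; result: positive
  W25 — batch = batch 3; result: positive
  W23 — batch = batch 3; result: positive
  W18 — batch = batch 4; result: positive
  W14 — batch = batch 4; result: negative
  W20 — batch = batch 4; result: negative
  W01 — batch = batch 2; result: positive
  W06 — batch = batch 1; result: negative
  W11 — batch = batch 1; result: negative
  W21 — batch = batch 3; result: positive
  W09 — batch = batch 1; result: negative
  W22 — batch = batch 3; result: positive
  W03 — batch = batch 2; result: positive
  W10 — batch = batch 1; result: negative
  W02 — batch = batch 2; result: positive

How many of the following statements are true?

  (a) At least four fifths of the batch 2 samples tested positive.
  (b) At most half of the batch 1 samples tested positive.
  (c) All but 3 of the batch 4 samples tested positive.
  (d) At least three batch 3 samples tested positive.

(a) batch 2: |A| = 6, |A ∩ B| = 6; needs |A ∩ B| / |A| ≥ 4/5 — true.
(b) batch 1: |A| = 8, |A ∩ B| = 0; needs |A ∩ B| ≤ |A ∖ B| — true.
(c) batch 4: |A| = 7, |A ∩ B| = 4; needs |A ∖ B| = 3 — true.
(d) batch 3: |A| = 5, |A ∩ B| = 5; needs |A ∩ B| ≥ 3 — true.

4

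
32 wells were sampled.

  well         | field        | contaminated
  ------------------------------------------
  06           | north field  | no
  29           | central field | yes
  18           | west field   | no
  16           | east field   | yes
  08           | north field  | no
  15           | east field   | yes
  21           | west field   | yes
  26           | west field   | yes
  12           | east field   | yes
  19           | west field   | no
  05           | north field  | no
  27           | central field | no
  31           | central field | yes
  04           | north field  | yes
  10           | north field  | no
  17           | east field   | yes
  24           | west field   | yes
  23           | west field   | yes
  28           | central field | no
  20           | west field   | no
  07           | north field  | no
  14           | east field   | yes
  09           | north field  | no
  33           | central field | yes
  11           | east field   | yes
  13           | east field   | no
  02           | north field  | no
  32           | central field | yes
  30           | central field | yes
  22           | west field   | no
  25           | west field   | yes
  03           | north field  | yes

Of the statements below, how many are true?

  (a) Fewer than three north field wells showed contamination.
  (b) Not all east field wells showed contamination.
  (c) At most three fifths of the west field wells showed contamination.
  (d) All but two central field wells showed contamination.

(a) north field: |A| = 9, |A ∩ B| = 2; needs |A ∩ B| < 3 — true.
(b) east field: |A| = 7, |A ∩ B| = 6; needs A ⊄ B (|A ∖ B| ≥ 1) — true.
(c) west field: |A| = 9, |A ∩ B| = 5; needs |A ∩ B| / |A| ≤ 3/5 — true.
(d) central field: |A| = 7, |A ∩ B| = 5; needs |A ∖ B| = 2 — true.

4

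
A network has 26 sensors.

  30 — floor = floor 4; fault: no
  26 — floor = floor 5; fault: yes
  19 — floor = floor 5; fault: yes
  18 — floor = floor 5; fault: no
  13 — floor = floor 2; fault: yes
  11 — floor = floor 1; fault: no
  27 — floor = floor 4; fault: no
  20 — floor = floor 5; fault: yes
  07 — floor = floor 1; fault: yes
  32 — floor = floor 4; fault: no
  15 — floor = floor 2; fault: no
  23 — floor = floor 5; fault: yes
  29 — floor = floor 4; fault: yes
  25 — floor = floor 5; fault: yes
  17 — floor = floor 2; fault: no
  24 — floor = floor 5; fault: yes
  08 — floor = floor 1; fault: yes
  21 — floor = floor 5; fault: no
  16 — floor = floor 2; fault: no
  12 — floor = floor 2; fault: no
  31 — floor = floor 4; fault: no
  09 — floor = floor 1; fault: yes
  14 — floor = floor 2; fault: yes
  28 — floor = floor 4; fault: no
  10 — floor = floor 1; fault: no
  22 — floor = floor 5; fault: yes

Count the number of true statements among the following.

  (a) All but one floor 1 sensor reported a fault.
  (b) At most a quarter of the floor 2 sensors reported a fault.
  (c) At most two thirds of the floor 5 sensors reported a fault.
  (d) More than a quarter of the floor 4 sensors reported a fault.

(a) floor 1: |A| = 5, |A ∩ B| = 3; needs |A ∖ B| = 1 — false.
(b) floor 2: |A| = 6, |A ∩ B| = 2; needs |A ∩ B| / |A| ≤ 1/4 — false.
(c) floor 5: |A| = 9, |A ∩ B| = 7; needs |A ∩ B| / |A| ≤ 2/3 — false.
(d) floor 4: |A| = 6, |A ∩ B| = 1; needs |A ∩ B| / |A| > 1/4 — false.

0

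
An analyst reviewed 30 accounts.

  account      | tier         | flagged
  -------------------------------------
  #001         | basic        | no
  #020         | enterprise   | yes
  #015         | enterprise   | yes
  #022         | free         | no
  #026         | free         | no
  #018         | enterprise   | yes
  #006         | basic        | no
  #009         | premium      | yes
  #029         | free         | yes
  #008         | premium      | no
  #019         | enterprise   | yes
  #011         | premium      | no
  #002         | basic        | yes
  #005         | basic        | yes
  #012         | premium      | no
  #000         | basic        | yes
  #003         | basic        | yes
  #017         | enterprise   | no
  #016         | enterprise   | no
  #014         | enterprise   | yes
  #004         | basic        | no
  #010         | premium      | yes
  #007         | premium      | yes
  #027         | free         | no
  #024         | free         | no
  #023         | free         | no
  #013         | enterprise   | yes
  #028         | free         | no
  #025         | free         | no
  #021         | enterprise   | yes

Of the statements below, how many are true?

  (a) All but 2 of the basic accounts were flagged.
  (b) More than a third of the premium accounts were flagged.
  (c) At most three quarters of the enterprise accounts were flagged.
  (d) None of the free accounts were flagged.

1

(a) basic: |A| = 7, |A ∩ B| = 4; needs |A ∖ B| = 2 — false.
(b) premium: |A| = 6, |A ∩ B| = 3; needs |A ∩ B| / |A| > 1/3 — true.
(c) enterprise: |A| = 9, |A ∩ B| = 7; needs |A ∩ B| / |A| ≤ 3/4 — false.
(d) free: |A| = 8, |A ∩ B| = 1; needs A ∩ B = ∅ (|A ∩ B| = 0) — false.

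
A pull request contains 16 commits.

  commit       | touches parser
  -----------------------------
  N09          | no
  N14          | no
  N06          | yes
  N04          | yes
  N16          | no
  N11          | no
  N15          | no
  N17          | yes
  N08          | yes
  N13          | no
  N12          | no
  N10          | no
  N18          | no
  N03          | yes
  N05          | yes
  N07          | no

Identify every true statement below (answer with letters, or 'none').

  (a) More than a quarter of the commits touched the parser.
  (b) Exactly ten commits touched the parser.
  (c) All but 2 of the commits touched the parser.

(a)

|A| = 16, |A ∩ B| = 6, |A ∖ B| = 10.
(a) |A ∩ B| / |A| > 1/4: holds.
(b) |A ∩ B| = 10: fails.
(c) |A ∖ B| = 2: fails.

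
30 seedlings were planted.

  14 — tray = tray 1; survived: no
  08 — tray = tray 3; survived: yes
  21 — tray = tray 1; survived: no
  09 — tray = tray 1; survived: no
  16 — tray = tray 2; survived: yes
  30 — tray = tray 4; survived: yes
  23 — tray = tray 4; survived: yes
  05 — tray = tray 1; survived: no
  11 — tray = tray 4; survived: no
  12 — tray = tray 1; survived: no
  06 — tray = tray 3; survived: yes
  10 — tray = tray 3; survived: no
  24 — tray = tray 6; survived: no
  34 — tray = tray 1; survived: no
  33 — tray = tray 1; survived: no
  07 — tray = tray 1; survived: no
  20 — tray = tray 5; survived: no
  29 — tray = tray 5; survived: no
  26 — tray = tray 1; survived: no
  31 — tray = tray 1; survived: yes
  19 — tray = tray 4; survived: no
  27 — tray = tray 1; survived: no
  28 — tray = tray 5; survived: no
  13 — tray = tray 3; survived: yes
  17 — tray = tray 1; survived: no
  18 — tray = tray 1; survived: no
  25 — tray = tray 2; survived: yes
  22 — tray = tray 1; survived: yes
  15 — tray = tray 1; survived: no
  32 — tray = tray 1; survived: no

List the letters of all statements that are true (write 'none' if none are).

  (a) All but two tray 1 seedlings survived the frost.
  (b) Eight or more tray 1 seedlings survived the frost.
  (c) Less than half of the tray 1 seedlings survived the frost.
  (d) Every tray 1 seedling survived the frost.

|A| = 16, |A ∩ B| = 2, |A ∖ B| = 14.
(a) |A ∖ B| = 2: fails.
(b) |A ∩ B| ≥ 8: fails.
(c) |A ∩ B| < |A ∖ B|: holds.
(d) A ⊆ B, i.e. every element of A is in B (|A ∖ B| = 0): fails.

(c)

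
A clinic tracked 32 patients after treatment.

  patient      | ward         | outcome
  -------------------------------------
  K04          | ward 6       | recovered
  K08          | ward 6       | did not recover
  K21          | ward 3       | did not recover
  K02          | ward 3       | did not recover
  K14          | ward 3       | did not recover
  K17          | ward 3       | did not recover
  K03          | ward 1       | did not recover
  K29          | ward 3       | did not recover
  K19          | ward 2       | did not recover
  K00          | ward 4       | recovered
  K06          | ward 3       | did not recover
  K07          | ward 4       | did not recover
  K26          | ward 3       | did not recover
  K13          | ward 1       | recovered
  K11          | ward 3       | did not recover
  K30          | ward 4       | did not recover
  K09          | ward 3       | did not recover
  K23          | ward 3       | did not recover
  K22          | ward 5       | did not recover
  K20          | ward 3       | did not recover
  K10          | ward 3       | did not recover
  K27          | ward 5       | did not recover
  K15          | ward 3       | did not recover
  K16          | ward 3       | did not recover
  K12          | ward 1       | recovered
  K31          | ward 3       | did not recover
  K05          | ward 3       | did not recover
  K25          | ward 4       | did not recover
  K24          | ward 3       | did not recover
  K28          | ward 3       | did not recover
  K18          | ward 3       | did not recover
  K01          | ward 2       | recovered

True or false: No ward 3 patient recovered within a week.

Truth condition: A ∩ B = ∅ (|A ∩ B| = 0).
|A| = 19, |A ∩ B| = 0, |A ∖ B| = 19.
So the statement is true.

True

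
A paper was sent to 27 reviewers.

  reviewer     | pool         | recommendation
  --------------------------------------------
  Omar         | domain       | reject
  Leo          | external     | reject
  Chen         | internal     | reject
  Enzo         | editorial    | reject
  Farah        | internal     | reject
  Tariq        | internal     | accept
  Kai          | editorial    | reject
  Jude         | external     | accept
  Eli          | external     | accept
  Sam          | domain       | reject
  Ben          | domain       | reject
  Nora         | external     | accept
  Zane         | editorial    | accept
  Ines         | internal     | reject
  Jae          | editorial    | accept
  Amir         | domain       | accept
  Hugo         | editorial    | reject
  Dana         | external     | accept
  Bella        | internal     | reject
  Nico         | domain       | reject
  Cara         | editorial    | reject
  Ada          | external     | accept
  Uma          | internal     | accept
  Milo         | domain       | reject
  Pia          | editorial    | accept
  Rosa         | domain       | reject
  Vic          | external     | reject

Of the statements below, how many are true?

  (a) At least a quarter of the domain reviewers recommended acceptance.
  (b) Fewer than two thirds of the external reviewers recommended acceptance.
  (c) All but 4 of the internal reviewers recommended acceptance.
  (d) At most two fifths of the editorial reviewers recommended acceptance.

1

(a) domain: |A| = 7, |A ∩ B| = 1; needs |A ∩ B| / |A| ≥ 1/4 — false.
(b) external: |A| = 7, |A ∩ B| = 5; needs |A ∩ B| / |A| < 2/3 — false.
(c) internal: |A| = 6, |A ∩ B| = 2; needs |A ∖ B| = 4 — true.
(d) editorial: |A| = 7, |A ∩ B| = 3; needs |A ∩ B| / |A| ≤ 2/5 — false.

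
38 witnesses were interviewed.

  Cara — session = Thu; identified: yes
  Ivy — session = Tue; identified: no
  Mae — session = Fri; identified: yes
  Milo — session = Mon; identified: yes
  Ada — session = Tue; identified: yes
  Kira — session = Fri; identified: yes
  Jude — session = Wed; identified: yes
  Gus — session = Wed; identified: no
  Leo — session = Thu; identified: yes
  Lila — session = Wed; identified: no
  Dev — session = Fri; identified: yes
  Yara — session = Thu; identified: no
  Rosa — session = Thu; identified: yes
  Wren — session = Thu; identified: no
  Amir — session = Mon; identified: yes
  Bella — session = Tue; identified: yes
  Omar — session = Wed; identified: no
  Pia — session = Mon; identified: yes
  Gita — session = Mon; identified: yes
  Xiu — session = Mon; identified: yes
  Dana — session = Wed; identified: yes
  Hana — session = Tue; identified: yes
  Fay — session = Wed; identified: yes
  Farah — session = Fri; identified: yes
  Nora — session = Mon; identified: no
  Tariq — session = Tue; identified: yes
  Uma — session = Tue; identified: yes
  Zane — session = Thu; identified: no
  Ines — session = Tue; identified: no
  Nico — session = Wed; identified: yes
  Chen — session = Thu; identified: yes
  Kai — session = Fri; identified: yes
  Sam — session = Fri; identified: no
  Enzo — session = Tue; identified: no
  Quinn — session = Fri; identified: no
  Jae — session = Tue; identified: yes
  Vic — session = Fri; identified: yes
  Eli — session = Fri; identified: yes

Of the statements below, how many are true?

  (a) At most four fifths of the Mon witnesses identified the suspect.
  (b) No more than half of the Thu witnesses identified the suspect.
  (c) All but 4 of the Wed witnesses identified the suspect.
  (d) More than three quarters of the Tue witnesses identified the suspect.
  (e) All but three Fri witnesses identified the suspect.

0

(a) Mon: |A| = 6, |A ∩ B| = 5; needs |A ∩ B| / |A| ≤ 4/5 — false.
(b) Thu: |A| = 7, |A ∩ B| = 4; needs |A ∩ B| ≤ |A ∖ B| — false.
(c) Wed: |A| = 7, |A ∩ B| = 4; needs |A ∖ B| = 4 — false.
(d) Tue: |A| = 9, |A ∩ B| = 6; needs |A ∩ B| / |A| > 3/4 — false.
(e) Fri: |A| = 9, |A ∩ B| = 7; needs |A ∖ B| = 3 — false.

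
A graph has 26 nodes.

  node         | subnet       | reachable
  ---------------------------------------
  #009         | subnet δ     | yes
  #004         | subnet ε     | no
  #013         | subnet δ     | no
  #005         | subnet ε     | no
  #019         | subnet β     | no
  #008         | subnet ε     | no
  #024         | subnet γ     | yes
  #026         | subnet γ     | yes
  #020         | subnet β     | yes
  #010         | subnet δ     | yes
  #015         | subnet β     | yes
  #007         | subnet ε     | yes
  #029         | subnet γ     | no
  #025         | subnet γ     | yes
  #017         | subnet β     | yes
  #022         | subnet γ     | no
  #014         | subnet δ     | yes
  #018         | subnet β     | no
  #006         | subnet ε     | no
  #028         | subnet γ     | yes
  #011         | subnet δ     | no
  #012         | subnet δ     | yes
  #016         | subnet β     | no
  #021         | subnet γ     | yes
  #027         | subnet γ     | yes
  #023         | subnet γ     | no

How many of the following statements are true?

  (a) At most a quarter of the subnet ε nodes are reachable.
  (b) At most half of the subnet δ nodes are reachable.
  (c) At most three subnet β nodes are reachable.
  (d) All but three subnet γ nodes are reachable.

(a) subnet ε: |A| = 5, |A ∩ B| = 1; needs |A ∩ B| / |A| ≤ 1/4 — true.
(b) subnet δ: |A| = 6, |A ∩ B| = 4; needs |A ∩ B| ≤ |A ∖ B| — false.
(c) subnet β: |A| = 6, |A ∩ B| = 3; needs |A ∩ B| ≤ 3 — true.
(d) subnet γ: |A| = 9, |A ∩ B| = 6; needs |A ∖ B| = 3 — true.

3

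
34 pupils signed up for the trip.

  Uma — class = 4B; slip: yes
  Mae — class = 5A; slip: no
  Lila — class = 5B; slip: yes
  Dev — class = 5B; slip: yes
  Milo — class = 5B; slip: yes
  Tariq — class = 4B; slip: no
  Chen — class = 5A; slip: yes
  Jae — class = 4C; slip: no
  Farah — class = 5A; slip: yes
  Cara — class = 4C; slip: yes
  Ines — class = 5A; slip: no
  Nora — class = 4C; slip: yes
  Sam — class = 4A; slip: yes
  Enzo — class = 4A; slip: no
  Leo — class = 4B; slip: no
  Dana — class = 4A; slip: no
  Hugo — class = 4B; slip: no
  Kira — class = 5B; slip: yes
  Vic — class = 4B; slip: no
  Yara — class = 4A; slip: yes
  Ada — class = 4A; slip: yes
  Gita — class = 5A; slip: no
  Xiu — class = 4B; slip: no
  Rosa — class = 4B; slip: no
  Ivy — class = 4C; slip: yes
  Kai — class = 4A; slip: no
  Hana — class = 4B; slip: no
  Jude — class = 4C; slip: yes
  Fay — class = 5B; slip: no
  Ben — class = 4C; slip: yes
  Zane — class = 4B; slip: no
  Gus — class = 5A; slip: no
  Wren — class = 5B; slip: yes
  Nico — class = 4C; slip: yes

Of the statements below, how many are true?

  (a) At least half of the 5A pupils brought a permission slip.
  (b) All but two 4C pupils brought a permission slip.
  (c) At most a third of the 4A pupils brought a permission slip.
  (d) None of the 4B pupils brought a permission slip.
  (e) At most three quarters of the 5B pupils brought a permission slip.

0

(a) 5A: |A| = 6, |A ∩ B| = 2; needs |A ∩ B| ≥ |A ∖ B| — false.
(b) 4C: |A| = 7, |A ∩ B| = 6; needs |A ∖ B| = 2 — false.
(c) 4A: |A| = 6, |A ∩ B| = 3; needs |A ∩ B| / |A| ≤ 1/3 — false.
(d) 4B: |A| = 9, |A ∩ B| = 1; needs A ∩ B = ∅ (|A ∩ B| = 0) — false.
(e) 5B: |A| = 6, |A ∩ B| = 5; needs |A ∩ B| / |A| ≤ 3/4 — false.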